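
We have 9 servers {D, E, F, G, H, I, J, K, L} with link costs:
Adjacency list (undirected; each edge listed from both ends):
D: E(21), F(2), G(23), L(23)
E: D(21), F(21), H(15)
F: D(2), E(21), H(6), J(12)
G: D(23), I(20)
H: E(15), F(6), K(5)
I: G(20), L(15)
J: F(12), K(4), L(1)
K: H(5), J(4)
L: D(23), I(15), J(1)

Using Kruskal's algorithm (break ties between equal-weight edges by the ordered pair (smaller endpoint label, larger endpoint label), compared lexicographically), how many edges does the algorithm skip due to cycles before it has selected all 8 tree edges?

1

Kruskal: consider edges lightest-first.
J L (1): add — endpoints in different components.
D F (2): add — endpoints in different components.
J K (4): add — endpoints in different components.
H K (5): add — endpoints in different components.
F H (6): add — endpoints in different components.
F J (12): skip — F and J already connected.
E H (15): add — endpoints in different components.
I L (15): add — endpoints in different components.
G I (20): add — endpoints in different components.
Edges rejected before the tree was complete: 1.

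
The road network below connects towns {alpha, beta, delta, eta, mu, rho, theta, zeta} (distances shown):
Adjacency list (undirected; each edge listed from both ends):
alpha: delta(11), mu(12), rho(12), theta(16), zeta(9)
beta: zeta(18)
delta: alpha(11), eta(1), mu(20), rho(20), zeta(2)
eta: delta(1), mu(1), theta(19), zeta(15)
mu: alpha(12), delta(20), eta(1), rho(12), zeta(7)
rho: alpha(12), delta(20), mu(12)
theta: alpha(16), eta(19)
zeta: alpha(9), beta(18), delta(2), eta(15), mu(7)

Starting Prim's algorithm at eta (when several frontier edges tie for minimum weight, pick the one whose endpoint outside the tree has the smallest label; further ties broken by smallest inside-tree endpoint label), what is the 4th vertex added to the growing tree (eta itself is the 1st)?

Prim's algorithm from eta:
Step 1: cheapest edge leaving the tree is delta—eta (1); add delta.
Step 2: cheapest edge leaving the tree is eta—mu (1); add mu.
Step 3: cheapest edge leaving the tree is delta—zeta (2); add zeta.
Step 4: cheapest edge leaving the tree is alpha—zeta (9); add alpha.
Step 5: cheapest edge leaving the tree is alpha—rho (12); add rho.
Step 6: cheapest edge leaving the tree is alpha—theta (16); add theta.
Step 7: cheapest edge leaving the tree is beta—zeta (18); add beta.
Vertex order: eta, delta, mu, zeta, alpha, rho, theta, beta. The 4th vertex is zeta.

zeta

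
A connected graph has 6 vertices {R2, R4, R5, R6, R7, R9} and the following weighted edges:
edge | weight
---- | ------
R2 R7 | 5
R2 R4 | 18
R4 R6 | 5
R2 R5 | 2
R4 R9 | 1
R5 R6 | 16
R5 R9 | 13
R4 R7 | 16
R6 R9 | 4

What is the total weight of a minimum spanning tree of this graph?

Prim, starting at R6.
Step 1: frontier [R6 R9 4, R4 R6 5, R5 R6 16] → take R6 R9 (4); add R9.
Step 2: frontier [R4 R6 5, R5 R6 16, R4 R9 1, R5 R9 13] → take R4 R9 (1); add R4.
Step 3: frontier [R4 R7 16, R2 R4 18, R5 R6 16, R5 R9 13] → take R5 R9 (13); add R5.
Step 4: frontier [R4 R7 16, R2 R4 18, R2 R5 2] → take R2 R5 (2); add R2.
Step 5: frontier [R2 R7 5, R4 R7 16] → take R2 R7 (5); add R7.
MST edges: R6 R9, R4 R9, R5 R9, R2 R5, R2 R7; total weight 4+1+13+2+5 = 25.

25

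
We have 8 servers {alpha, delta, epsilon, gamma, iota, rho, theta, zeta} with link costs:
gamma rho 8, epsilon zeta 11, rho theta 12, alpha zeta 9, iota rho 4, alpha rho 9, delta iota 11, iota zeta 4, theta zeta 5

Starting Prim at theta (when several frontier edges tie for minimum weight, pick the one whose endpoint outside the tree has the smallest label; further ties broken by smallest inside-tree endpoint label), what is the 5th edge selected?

Prim's algorithm from theta:
Step 1: cheapest edge leaving the tree is theta zeta (5); add zeta.
Step 2: cheapest edge leaving the tree is iota zeta (4); add iota.
Step 3: cheapest edge leaving the tree is iota rho (4); add rho.
Step 4: cheapest edge leaving the tree is gamma rho (8); add gamma.
Step 5: cheapest edge leaving the tree is alpha rho (9); add alpha.
Step 6: cheapest edge leaving the tree is delta iota (11); add delta.
Step 7: cheapest edge leaving the tree is epsilon zeta (11); add epsilon.
The 5th edge added is alpha rho.

alpha-rho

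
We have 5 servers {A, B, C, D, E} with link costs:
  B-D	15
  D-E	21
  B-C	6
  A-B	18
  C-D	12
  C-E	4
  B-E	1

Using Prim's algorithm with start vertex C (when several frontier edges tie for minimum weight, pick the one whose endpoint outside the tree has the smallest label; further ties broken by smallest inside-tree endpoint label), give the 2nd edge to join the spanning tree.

B-E

Grow the tree from C using Prim:
Step 1: cheapest edge leaving the tree is C-E (4); add E.
Step 2: cheapest edge leaving the tree is B-E (1); add B.
Step 3: cheapest edge leaving the tree is C-D (12); add D.
Step 4: cheapest edge leaving the tree is A-B (18); add A.
The 2nd edge added is B-E.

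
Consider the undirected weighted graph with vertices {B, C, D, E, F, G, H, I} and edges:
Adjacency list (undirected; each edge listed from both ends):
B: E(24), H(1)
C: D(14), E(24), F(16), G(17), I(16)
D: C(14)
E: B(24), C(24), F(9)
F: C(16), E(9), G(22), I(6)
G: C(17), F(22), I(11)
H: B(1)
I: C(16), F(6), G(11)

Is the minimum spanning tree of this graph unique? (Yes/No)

No

Sort edges by weight, then run Kruskal:
B H (1): add — endpoints in different components.
F I (6): add — endpoints in different components.
E F (9): add — endpoints in different components.
G I (11): add — endpoints in different components.
C D (14): add — endpoints in different components.
C F (16): add — endpoints in different components.
C I (16): skip — C and I already connected.
C G (17): skip — C and G already connected.
F G (22): skip — F and G already connected.
B E (24): add — endpoints in different components.
Non-tree edge C I has weight 16, equal to the heaviest edge on its tree cycle — swapping gives another MST of the same weight. Not unique.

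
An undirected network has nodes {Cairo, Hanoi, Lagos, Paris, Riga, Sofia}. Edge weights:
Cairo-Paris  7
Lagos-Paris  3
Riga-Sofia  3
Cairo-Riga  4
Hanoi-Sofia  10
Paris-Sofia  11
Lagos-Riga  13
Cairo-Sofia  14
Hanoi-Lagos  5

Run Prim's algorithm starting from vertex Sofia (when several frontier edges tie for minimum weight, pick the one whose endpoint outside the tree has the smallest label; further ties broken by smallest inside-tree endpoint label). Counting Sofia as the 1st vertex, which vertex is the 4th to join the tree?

Prim's algorithm from Sofia:
Step 1: frontier [Riga-Sofia 3, Hanoi-Sofia 10, Paris-Sofia 11, Cairo-Sofia 14] → take Riga-Sofia (3); add Riga.
Step 2: frontier [Cairo-Riga 4, Lagos-Riga 13, Hanoi-Sofia 10, Paris-Sofia 11, Cairo-Sofia 14] → take Cairo-Riga (4); add Cairo.
Step 3: frontier [Cairo-Paris 7, Lagos-Riga 13, Hanoi-Sofia 10, Paris-Sofia 11] → take Cairo-Paris (7); add Paris.
Step 4: frontier [Lagos-Paris 3, Lagos-Riga 13, Hanoi-Sofia 10] → take Lagos-Paris (3); add Lagos.
Step 5: frontier [Hanoi-Lagos 5, Hanoi-Sofia 10] → take Hanoi-Lagos (5); add Hanoi.
Vertex order: Sofia, Riga, Cairo, Paris, Lagos, Hanoi. The 4th vertex is Paris.

Paris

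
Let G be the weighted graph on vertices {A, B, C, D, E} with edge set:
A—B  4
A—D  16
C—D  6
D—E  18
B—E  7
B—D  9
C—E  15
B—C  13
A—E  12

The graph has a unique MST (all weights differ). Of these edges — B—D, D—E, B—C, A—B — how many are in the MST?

Sort edges by weight, then run Kruskal:
A—B (4): add — endpoints in different components.
C—D (6): add — endpoints in different components.
B—E (7): add — endpoints in different components.
B—D (9): add — endpoints in different components.
MST edge set: {A—B, C—D, B—E, B—D}.
Of the listed edges, {B—D, A—B} are in the MST → 2.

2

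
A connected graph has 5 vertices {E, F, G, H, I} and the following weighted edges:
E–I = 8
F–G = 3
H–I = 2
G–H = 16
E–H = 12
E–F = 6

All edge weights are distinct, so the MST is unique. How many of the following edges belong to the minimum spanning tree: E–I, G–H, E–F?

2

Sort edges by weight, then run Kruskal:
H–I (2): add. Components now {E} {F} {G} {H,I}
F–G (3): add. Components now {E} {F,G} {H,I}
E–F (6): add. Components now {E,F,G} {H,I}
E–I (8): add. Components now {E,F,G,H,I}
MST edge set: {H–I, F–G, E–F, E–I}.
Of the listed edges, {E–I, E–F} are in the MST → 2.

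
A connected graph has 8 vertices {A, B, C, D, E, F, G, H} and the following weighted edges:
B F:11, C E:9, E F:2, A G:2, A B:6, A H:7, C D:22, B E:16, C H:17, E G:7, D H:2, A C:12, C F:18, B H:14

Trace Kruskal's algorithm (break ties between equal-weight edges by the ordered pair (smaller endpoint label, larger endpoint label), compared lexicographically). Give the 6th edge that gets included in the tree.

E-G

Kruskal: consider edges lightest-first.
A G (2): add — endpoints in different components.
D H (2): add — endpoints in different components.
E F (2): add — endpoints in different components.
A B (6): add — endpoints in different components.
A H (7): add — endpoints in different components.
E G (7): add — endpoints in different components.
C E (9): add — endpoints in different components.
The 6th edge added is E G.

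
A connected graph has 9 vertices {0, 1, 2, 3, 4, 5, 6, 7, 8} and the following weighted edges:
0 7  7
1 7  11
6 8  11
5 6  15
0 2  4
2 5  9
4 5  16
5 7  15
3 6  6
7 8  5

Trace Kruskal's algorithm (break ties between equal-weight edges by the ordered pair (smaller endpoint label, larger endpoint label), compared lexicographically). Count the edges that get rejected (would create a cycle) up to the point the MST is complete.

2

Kruskal's algorithm — process edges by increasing weight (ties by edge label):
0 2 (4): add — endpoints in different components.
7 8 (5): add — endpoints in different components.
3 6 (6): add — endpoints in different components.
0 7 (7): add — endpoints in different components.
2 5 (9): add — endpoints in different components.
1 7 (11): add — endpoints in different components.
6 8 (11): add — endpoints in different components.
5 6 (15): skip — 5 and 6 already connected.
5 7 (15): skip — 5 and 7 already connected.
4 5 (16): add — endpoints in different components.
Edges rejected before the tree was complete: 2.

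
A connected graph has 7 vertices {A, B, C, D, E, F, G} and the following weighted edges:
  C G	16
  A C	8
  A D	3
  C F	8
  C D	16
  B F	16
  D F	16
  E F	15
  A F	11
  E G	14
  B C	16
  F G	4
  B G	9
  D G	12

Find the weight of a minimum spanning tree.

Grow the tree from E using Prim:
Step 1: cheapest edge leaving the tree is E G (14); add G.
Step 2: cheapest edge leaving the tree is F G (4); add F.
Step 3: cheapest edge leaving the tree is C F (8); add C.
Step 4: cheapest edge leaving the tree is A C (8); add A.
Step 5: cheapest edge leaving the tree is A D (3); add D.
Step 6: cheapest edge leaving the tree is B G (9); add B.
MST edges: E G, F G, C F, A C, A D, B G; total weight 14+4+8+8+3+9 = 46.

46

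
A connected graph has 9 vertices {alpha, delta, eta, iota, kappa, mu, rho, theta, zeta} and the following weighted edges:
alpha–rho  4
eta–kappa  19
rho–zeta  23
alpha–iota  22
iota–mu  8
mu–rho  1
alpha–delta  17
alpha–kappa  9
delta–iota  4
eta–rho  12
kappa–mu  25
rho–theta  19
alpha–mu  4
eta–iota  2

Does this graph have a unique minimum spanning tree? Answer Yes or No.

Kruskal: consider edges lightest-first.
mu–rho (1): add — endpoints in different components.
eta–iota (2): add — endpoints in different components.
alpha–mu (4): add — endpoints in different components.
alpha–rho (4): skip — alpha and rho already connected.
delta–iota (4): add — endpoints in different components.
iota–mu (8): add — endpoints in different components.
alpha–kappa (9): add — endpoints in different components.
eta–rho (12): skip — rho and eta already connected.
alpha–delta (17): skip — alpha and delta already connected.
eta–kappa (19): skip — kappa and eta already connected.
rho–theta (19): add — endpoints in different components.
alpha–iota (22): skip — alpha and iota already connected.
rho–zeta (23): add — endpoints in different components.
Non-tree edge alpha–rho has weight 4, equal to the heaviest edge on its tree cycle — swapping gives another MST of the same weight. Not unique.

No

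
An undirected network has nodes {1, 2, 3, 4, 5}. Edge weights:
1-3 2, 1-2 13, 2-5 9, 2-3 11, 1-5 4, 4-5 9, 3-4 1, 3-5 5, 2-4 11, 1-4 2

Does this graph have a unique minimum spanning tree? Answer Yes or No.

Sort edges by weight, then run Kruskal:
3-4 (1): add — endpoints in different components.
1-3 (2): add — endpoints in different components.
1-4 (2): skip — 1 and 4 already connected.
1-5 (4): add — endpoints in different components.
3-5 (5): skip — 3 and 5 already connected.
2-5 (9): add — endpoints in different components.
Non-tree edge 1-4 has weight 2, equal to the heaviest edge on its tree cycle — swapping gives another MST of the same weight. Not unique.

No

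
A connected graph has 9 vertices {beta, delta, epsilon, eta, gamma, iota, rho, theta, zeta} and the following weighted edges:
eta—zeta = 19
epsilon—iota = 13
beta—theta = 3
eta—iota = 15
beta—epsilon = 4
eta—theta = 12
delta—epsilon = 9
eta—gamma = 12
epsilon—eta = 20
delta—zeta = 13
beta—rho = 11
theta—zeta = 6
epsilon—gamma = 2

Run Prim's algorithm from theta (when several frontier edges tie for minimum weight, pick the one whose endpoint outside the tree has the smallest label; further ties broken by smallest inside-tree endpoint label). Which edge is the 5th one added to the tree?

Prim, starting at theta.
Step 1: cheapest edge leaving the tree is beta—theta (3); add beta.
Step 2: cheapest edge leaving the tree is beta—epsilon (4); add epsilon.
Step 3: cheapest edge leaving the tree is epsilon—gamma (2); add gamma.
Step 4: cheapest edge leaving the tree is theta—zeta (6); add zeta.
Step 5: cheapest edge leaving the tree is delta—epsilon (9); add delta.
Step 6: cheapest edge leaving the tree is beta—rho (11); add rho.
Step 7: cheapest edge leaving the tree is eta—gamma (12); add eta.
Step 8: cheapest edge leaving the tree is epsilon—iota (13); add iota.
The 5th edge added is delta—epsilon.

delta-epsilon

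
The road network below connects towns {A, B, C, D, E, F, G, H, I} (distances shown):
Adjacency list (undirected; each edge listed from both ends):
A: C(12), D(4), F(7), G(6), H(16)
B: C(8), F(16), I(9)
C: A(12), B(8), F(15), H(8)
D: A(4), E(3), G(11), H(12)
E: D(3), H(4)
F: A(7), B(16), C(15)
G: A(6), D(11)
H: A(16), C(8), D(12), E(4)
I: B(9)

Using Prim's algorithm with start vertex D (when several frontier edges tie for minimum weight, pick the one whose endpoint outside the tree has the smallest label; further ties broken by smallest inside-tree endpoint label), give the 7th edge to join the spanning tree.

B-C

Prim's algorithm from D:
Step 1: frontier [D—E 3, A—D 4, D—G 11, D—H 12] → take D—E (3); add E.
Step 2: frontier [A—D 4, D—G 11, D—H 12, E—H 4] → take A—D (4); add A.
Step 3: frontier [A—G 6, A—F 7, A—C 12, A—H 16, D—G 11, D—H 12, E—H 4] → take E—H (4); add H.
Step 4: frontier [A—G 6, A—F 7, A—C 12, D—G 11, C—H 8] → take A—G (6); add G.
Step 5: frontier [A—F 7, A—C 12, C—H 8] → take A—F (7); add F.
Step 6: frontier [A—C 12, C—F 15, B—F 16, C—H 8] → take C—H (8); add C.
Step 7: frontier [B—C 8, B—F 16] → take B—C (8); add B.
Step 8: frontier [B—I 9] → take B—I (9); add I.
The 7th edge added is B—C.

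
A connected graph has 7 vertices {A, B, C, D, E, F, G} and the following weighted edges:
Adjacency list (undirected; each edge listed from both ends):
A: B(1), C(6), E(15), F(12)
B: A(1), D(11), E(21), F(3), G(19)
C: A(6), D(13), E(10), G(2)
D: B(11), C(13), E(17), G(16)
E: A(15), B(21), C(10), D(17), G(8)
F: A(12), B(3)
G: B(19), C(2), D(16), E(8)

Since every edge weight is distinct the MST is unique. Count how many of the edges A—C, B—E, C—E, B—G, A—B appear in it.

2

Sort edges by weight, then run Kruskal:
A—B (1): add. Components now {A,B} {C} {D} {E} {F} {G}
C—G (2): add. Components now {A,B} {C,G} {D} {E} {F}
B—F (3): add. Components now {A,B,F} {C,G} {D} {E}
A—C (6): add. Components now {A,B,C,F,G} {D} {E}
E—G (8): add. Components now {A,B,C,E,F,G} {D}
C—E (10): skip — C and E already connected.
B—D (11): add. Components now {A,B,C,D,E,F,G}
MST edge set: {A—B, C—G, B—F, A—C, E—G, B—D}.
Of the listed edges, {A—C, A—B} are in the MST → 2.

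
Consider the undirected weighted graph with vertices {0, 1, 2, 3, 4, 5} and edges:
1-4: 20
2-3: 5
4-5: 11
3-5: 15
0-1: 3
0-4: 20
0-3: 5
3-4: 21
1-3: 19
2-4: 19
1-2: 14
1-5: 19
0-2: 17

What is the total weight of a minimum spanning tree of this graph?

Prim, starting at 3.
Step 1: frontier [0-3 5, 2-3 5, 3-5 15, 1-3 19, 3-4 21] → take 0-3 (5); add 0.
Step 2: frontier [0-1 3, 0-2 17, 0-4 20, 2-3 5, 3-5 15, 1-3 19, 3-4 21] → take 0-1 (3); add 1.
Step 3: frontier [0-2 17, 0-4 20, 1-2 14, 1-5 19, 1-4 20, 2-3 5, 3-5 15, 3-4 21] → take 2-3 (5); add 2.
Step 4: frontier [0-4 20, 1-5 19, 1-4 20, 2-4 19, 3-5 15, 3-4 21] → take 3-5 (15); add 5.
Step 5: frontier [0-4 20, 1-4 20, 2-4 19, 3-4 21, 4-5 11] → take 4-5 (11); add 4.
MST edges: 0-3, 0-1, 2-3, 3-5, 4-5; total weight 5+3+5+15+11 = 39.

39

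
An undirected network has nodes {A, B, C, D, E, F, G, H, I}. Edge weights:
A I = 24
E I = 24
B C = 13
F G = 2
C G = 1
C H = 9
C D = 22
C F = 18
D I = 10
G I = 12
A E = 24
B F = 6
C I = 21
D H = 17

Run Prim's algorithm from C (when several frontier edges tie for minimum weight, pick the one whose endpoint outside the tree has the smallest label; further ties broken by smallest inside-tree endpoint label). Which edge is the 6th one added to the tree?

Prim, starting at C.
Step 1: cheapest edge leaving the tree is C G (1); add G.
Step 2: cheapest edge leaving the tree is F G (2); add F.
Step 3: cheapest edge leaving the tree is B F (6); add B.
Step 4: cheapest edge leaving the tree is C H (9); add H.
Step 5: cheapest edge leaving the tree is G I (12); add I.
Step 6: cheapest edge leaving the tree is D I (10); add D.
Step 7: cheapest edge leaving the tree is A I (24); add A.
Step 8: cheapest edge leaving the tree is A E (24); add E.
The 6th edge added is D I.

D-I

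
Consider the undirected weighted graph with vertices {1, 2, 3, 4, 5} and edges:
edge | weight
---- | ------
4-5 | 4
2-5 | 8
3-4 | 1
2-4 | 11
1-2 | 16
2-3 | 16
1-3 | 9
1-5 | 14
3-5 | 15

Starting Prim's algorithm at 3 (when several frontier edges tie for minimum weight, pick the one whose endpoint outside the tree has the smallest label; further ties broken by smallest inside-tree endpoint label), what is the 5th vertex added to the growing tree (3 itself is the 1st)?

1

Prim, starting at 3.
Step 1: frontier [3-4 1, 1-3 9, 3-5 15, 2-3 16] → take 3-4 (1); add 4.
Step 2: frontier [1-3 9, 3-5 15, 2-3 16, 4-5 4, 2-4 11] → take 4-5 (4); add 5.
Step 3: frontier [1-3 9, 2-3 16, 2-4 11, 2-5 8, 1-5 14] → take 2-5 (8); add 2.
Step 4: frontier [1-2 16, 1-3 9, 1-5 14] → take 1-3 (9); add 1.
Vertex order: 3, 4, 5, 2, 1. The 5th vertex is 1.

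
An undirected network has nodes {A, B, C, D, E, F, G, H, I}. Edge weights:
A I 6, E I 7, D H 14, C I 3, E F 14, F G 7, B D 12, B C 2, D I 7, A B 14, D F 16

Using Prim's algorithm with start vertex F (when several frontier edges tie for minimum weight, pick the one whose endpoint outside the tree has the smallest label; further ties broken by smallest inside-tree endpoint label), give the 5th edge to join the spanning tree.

B-C

Prim's algorithm from F:
Step 1: cheapest edge leaving the tree is F G (7); add G.
Step 2: cheapest edge leaving the tree is E F (14); add E.
Step 3: cheapest edge leaving the tree is E I (7); add I.
Step 4: cheapest edge leaving the tree is C I (3); add C.
Step 5: cheapest edge leaving the tree is B C (2); add B.
Step 6: cheapest edge leaving the tree is A I (6); add A.
Step 7: cheapest edge leaving the tree is D I (7); add D.
Step 8: cheapest edge leaving the tree is D H (14); add H.
The 5th edge added is B C.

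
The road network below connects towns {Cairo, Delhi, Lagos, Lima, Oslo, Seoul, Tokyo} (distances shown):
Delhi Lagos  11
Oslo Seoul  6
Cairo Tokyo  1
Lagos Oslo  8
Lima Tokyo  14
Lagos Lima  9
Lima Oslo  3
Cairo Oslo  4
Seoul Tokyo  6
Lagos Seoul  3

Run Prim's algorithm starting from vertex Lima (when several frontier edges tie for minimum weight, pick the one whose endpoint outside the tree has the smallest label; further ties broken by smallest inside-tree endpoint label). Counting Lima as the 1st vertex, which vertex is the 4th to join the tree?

Prim, starting at Lima.
Step 1: cheapest edge leaving the tree is Lima Oslo (3); add Oslo.
Step 2: cheapest edge leaving the tree is Cairo Oslo (4); add Cairo.
Step 3: cheapest edge leaving the tree is Cairo Tokyo (1); add Tokyo.
Step 4: cheapest edge leaving the tree is Oslo Seoul (6); add Seoul.
Step 5: cheapest edge leaving the tree is Lagos Seoul (3); add Lagos.
Step 6: cheapest edge leaving the tree is Delhi Lagos (11); add Delhi.
Vertex order: Lima, Oslo, Cairo, Tokyo, Seoul, Lagos, Delhi. The 4th vertex is Tokyo.

Tokyo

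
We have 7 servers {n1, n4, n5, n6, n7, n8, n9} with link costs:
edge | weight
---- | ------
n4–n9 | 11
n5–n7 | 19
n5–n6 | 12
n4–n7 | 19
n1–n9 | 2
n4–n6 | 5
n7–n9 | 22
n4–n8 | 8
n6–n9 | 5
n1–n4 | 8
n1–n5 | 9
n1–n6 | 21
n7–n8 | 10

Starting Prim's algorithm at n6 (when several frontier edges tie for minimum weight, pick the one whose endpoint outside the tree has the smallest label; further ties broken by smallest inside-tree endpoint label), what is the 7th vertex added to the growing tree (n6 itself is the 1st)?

Grow the tree from n6 using Prim:
Step 1: cheapest edge leaving the tree is n4–n6 (5); add n4.
Step 2: cheapest edge leaving the tree is n6–n9 (5); add n9.
Step 3: cheapest edge leaving the tree is n1–n9 (2); add n1.
Step 4: cheapest edge leaving the tree is n4–n8 (8); add n8.
Step 5: cheapest edge leaving the tree is n1–n5 (9); add n5.
Step 6: cheapest edge leaving the tree is n7–n8 (10); add n7.
Vertex order: n6, n4, n9, n1, n8, n5, n7. The 7th vertex is n7.

n7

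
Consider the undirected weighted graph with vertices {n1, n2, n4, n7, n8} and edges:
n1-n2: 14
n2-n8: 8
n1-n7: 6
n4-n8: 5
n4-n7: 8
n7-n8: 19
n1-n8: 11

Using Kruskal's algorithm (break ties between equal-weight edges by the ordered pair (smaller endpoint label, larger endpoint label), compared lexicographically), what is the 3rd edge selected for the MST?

n2-n8

Sort edges by weight, then run Kruskal:
n4-n8 (5): add — endpoints in different components.
n1-n7 (6): add — endpoints in different components.
n2-n8 (8): add — endpoints in different components.
n4-n7 (8): add — endpoints in different components.
The 3rd edge added is n2-n8.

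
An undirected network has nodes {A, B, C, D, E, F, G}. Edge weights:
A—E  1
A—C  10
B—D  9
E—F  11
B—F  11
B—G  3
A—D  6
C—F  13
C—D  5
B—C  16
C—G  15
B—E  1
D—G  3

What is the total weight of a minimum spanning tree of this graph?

24

Kruskal: consider edges lightest-first.
A—E (1): add — endpoints in different components.
B—E (1): add — endpoints in different components.
B—G (3): add — endpoints in different components.
D—G (3): add — endpoints in different components.
C—D (5): add — endpoints in different components.
A—D (6): skip — A and D already connected.
B—D (9): skip — B and D already connected.
A—C (10): skip — A and C already connected.
B—F (11): add — endpoints in different components.
MST edges: A—E, B—E, B—G, D—G, C—D, B—F; total weight 1+1+3+3+5+11 = 24.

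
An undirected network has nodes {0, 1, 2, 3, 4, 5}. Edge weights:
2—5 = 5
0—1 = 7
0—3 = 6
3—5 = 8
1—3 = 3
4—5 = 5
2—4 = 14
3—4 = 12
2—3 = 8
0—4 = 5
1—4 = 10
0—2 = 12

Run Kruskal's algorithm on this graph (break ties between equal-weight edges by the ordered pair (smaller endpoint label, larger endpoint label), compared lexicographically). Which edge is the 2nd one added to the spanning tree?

0-4

Sort edges by weight, then run Kruskal:
1—3 (3): add. Components now {0} {1,3} {2} {4} {5}
0—4 (5): add. Components now {0,4} {1,3} {2} {5}
2—5 (5): add. Components now {0,4} {1,3} {2,5}
4—5 (5): add. Components now {0,2,4,5} {1,3}
0—3 (6): add. Components now {0,1,2,3,4,5}
The 2nd edge added is 0—4.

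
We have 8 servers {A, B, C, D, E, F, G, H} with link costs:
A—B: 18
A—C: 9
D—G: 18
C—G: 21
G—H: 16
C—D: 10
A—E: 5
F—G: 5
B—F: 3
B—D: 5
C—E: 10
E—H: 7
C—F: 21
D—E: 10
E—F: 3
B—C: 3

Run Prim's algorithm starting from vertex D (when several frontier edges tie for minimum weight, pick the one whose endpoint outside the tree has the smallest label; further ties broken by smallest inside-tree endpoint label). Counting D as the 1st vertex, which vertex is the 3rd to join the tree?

C

Prim's algorithm from D:
Step 1: cheapest edge leaving the tree is B—D (5); add B.
Step 2: cheapest edge leaving the tree is B—C (3); add C.
Step 3: cheapest edge leaving the tree is B—F (3); add F.
Step 4: cheapest edge leaving the tree is E—F (3); add E.
Step 5: cheapest edge leaving the tree is A—E (5); add A.
Step 6: cheapest edge leaving the tree is F—G (5); add G.
Step 7: cheapest edge leaving the tree is E—H (7); add H.
Vertex order: D, B, C, F, E, A, G, H. The 3rd vertex is C.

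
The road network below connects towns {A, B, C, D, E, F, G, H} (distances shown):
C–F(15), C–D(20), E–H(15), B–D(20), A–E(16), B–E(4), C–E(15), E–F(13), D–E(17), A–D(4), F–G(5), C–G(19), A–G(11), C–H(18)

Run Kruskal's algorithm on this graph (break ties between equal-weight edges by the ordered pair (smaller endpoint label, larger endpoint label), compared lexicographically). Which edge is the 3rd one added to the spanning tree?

F-G

Kruskal: consider edges lightest-first.
A–D (4): add — endpoints in different components.
B–E (4): add — endpoints in different components.
F–G (5): add — endpoints in different components.
A–G (11): add — endpoints in different components.
E–F (13): add — endpoints in different components.
C–E (15): add — endpoints in different components.
C–F (15): skip — C and F already connected.
E–H (15): add — endpoints in different components.
The 3rd edge added is F–G.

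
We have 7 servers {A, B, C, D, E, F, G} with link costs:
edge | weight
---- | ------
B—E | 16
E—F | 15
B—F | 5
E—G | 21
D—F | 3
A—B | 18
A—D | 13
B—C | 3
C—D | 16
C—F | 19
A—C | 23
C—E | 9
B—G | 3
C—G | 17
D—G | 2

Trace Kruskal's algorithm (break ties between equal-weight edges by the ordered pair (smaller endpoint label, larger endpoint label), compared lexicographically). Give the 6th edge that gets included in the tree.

A-D

Sort edges by weight, then run Kruskal:
D—G (2): add — endpoints in different components.
B—C (3): add — endpoints in different components.
B—G (3): add — endpoints in different components.
D—F (3): add — endpoints in different components.
B—F (5): skip — B and F already connected.
C—E (9): add — endpoints in different components.
A—D (13): add — endpoints in different components.
The 6th edge added is A—D.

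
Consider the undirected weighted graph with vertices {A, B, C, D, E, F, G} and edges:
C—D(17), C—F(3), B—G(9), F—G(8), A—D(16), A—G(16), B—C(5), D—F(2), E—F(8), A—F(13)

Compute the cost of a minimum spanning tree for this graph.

Sort edges by weight, then run Kruskal:
D—F (2): add — endpoints in different components.
C—F (3): add — endpoints in different components.
B—C (5): add — endpoints in different components.
E—F (8): add — endpoints in different components.
F—G (8): add — endpoints in different components.
B—G (9): skip — B and G already connected.
A—F (13): add — endpoints in different components.
MST edges: D—F, C—F, B—C, E—F, F—G, A—F; total weight 2+3+5+8+8+13 = 39.

39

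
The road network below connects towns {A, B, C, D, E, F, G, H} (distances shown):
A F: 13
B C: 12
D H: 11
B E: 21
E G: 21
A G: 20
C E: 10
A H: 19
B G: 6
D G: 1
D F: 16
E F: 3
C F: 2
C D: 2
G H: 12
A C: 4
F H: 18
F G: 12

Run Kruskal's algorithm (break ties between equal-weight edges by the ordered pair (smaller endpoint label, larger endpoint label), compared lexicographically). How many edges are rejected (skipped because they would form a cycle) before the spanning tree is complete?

Sort edges by weight, then run Kruskal:
D G (1): add — endpoints in different components.
C D (2): add — endpoints in different components.
C F (2): add — endpoints in different components.
E F (3): add — endpoints in different components.
A C (4): add — endpoints in different components.
B G (6): add — endpoints in different components.
C E (10): skip — C and E already connected.
D H (11): add — endpoints in different components.
Edges rejected before the tree was complete: 1.

1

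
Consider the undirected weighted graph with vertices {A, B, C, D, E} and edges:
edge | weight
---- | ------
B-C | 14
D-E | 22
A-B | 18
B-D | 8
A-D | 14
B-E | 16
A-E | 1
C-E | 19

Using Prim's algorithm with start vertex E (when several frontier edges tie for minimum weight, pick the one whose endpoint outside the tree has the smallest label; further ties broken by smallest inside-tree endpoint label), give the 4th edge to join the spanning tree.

B-C

Grow the tree from E using Prim:
Step 1: cheapest edge leaving the tree is A-E (1); add A.
Step 2: cheapest edge leaving the tree is A-D (14); add D.
Step 3: cheapest edge leaving the tree is B-D (8); add B.
Step 4: cheapest edge leaving the tree is B-C (14); add C.
The 4th edge added is B-C.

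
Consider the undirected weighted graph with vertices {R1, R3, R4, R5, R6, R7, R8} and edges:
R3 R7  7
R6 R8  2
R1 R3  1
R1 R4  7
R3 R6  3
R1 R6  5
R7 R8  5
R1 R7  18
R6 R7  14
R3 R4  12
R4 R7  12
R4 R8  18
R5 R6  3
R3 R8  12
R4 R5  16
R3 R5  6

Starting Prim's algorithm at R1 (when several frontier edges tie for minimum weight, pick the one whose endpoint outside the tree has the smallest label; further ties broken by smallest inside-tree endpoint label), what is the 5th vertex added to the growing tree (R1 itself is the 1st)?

Grow the tree from R1 using Prim:
Step 1: cheapest edge leaving the tree is R1 R3 (1); add R3.
Step 2: cheapest edge leaving the tree is R3 R6 (3); add R6.
Step 3: cheapest edge leaving the tree is R6 R8 (2); add R8.
Step 4: cheapest edge leaving the tree is R5 R6 (3); add R5.
Step 5: cheapest edge leaving the tree is R7 R8 (5); add R7.
Step 6: cheapest edge leaving the tree is R1 R4 (7); add R4.
Vertex order: R1, R3, R6, R8, R5, R7, R4. The 5th vertex is R5.

R5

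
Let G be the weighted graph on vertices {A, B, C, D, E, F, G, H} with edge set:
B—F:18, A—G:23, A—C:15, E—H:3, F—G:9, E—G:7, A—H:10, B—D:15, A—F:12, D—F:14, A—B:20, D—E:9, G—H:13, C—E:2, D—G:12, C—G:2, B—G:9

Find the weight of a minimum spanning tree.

Grow the tree from B using Prim:
Step 1: cheapest edge leaving the tree is B—G (9); add G.
Step 2: cheapest edge leaving the tree is C—G (2); add C.
Step 3: cheapest edge leaving the tree is C—E (2); add E.
Step 4: cheapest edge leaving the tree is E—H (3); add H.
Step 5: cheapest edge leaving the tree is D—E (9); add D.
Step 6: cheapest edge leaving the tree is F—G (9); add F.
Step 7: cheapest edge leaving the tree is A—H (10); add A.
MST edges: B—G, C—G, C—E, E—H, D—E, F—G, A—H; total weight 9+2+2+3+9+9+10 = 44.

44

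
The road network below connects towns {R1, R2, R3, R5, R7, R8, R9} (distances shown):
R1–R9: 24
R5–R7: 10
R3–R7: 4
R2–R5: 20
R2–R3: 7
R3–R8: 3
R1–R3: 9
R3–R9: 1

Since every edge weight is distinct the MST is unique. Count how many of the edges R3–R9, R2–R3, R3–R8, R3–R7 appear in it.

Sort edges by weight, then run Kruskal:
R3–R9 (1): add. Components now {R2} {R7} {R5} {R1} {R3,R9} {R8}
R3–R8 (3): add. Components now {R2} {R7} {R5} {R1} {R3,R8,R9}
R3–R7 (4): add. Components now {R2} {R3,R7,R8,R9} {R5} {R1}
R2–R3 (7): add. Components now {R2,R3,R7,R8,R9} {R5} {R1}
R1–R3 (9): add. Components now {R1,R2,R3,R7,R8,R9} {R5}
R5–R7 (10): add. Components now {R1,R2,R3,R5,R7,R8,R9}
MST edge set: {R3–R9, R3–R8, R3–R7, R2–R3, R1–R3, R5–R7}.
Of the listed edges, {R3–R9, R2–R3, R3–R8, R3–R7} are in the MST → 4.

4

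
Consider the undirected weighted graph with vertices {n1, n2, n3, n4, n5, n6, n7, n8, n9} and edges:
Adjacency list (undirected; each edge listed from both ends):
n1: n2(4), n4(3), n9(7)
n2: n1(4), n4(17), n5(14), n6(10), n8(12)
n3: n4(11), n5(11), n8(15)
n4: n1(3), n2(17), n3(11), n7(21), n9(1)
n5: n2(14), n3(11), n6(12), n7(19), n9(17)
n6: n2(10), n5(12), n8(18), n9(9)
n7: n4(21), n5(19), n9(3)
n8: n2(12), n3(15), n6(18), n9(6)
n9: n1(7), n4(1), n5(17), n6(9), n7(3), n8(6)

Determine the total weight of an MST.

Sort edges by weight, then run Kruskal:
n4-n9 (1): add — endpoints in different components.
n1-n4 (3): add — endpoints in different components.
n7-n9 (3): add — endpoints in different components.
n1-n2 (4): add — endpoints in different components.
n8-n9 (6): add — endpoints in different components.
n1-n9 (7): skip — n9 and n1 already connected.
n6-n9 (9): add — endpoints in different components.
n2-n6 (10): skip — n2 and n6 already connected.
n3-n4 (11): add — endpoints in different components.
n3-n5 (11): add — endpoints in different components.
MST edges: n4-n9, n1-n4, n7-n9, n1-n2, n8-n9, n6-n9, n3-n4, n3-n5; total weight 1+3+3+4+6+9+11+11 = 48.

48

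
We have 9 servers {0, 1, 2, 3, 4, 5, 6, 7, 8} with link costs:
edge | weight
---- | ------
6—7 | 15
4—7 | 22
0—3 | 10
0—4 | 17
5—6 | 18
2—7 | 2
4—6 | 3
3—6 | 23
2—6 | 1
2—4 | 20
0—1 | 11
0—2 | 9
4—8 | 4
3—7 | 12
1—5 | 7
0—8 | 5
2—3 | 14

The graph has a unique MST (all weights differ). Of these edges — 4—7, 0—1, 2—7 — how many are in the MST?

2

Kruskal: consider edges lightest-first.
2—6 (1): add — endpoints in different components.
2—7 (2): add — endpoints in different components.
4—6 (3): add — endpoints in different components.
4—8 (4): add — endpoints in different components.
0—8 (5): add — endpoints in different components.
1—5 (7): add — endpoints in different components.
0—2 (9): skip — 0 and 2 already connected.
0—3 (10): add — endpoints in different components.
0—1 (11): add — endpoints in different components.
MST edge set: {2—6, 2—7, 4—6, 4—8, 0—8, 1—5, 0—3, 0—1}.
Of the listed edges, {0—1, 2—7} are in the MST → 2.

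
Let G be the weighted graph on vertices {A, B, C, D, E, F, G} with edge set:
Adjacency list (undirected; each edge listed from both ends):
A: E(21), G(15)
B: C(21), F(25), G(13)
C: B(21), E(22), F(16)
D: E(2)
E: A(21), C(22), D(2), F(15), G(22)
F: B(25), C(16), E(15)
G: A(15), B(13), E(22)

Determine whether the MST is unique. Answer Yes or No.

No

Sort edges by weight, then run Kruskal:
D-E (2): add. Components now {A} {B} {C} {D,E} {F} {G}
B-G (13): add. Components now {A} {B,G} {C} {D,E} {F}
A-G (15): add. Components now {A,B,G} {C} {D,E} {F}
E-F (15): add. Components now {A,B,G} {C} {D,E,F}
C-F (16): add. Components now {A,B,G} {C,D,E,F}
A-E (21): add. Components now {A,B,C,D,E,F,G}
Non-tree edge B-C has weight 21, equal to the heaviest edge on its tree cycle — swapping gives another MST of the same weight. Not unique.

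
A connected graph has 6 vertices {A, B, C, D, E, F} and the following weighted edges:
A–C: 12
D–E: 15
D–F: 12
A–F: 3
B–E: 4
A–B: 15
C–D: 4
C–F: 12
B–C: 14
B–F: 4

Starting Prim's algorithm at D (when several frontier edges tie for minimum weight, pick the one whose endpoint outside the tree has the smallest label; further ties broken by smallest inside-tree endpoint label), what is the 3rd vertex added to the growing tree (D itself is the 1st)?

Prim, starting at D.
Step 1: frontier [C–D 4, D–F 12, D–E 15] → take C–D (4); add C.
Step 2: frontier [A–C 12, C–F 12, B–C 14, D–F 12, D–E 15] → take A–C (12); add A.
Step 3: frontier [A–F 3, A–B 15, C–F 12, B–C 14, D–F 12, D–E 15] → take A–F (3); add F.
Step 4: frontier [A–B 15, B–C 14, D–E 15, B–F 4] → take B–F (4); add B.
Step 5: frontier [B–E 4, D–E 15] → take B–E (4); add E.
Vertex order: D, C, A, F, B, E. The 3rd vertex is A.

A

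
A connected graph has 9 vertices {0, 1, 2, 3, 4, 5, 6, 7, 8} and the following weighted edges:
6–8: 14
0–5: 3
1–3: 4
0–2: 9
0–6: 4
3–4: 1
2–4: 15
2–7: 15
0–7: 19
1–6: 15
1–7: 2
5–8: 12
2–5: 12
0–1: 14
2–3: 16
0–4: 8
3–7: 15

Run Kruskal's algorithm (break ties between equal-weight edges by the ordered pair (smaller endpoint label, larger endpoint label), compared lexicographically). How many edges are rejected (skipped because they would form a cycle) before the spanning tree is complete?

Kruskal's algorithm — process edges by increasing weight (ties by edge label):
3–4 (1): add — endpoints in different components.
1–7 (2): add — endpoints in different components.
0–5 (3): add — endpoints in different components.
0–6 (4): add — endpoints in different components.
1–3 (4): add — endpoints in different components.
0–4 (8): add — endpoints in different components.
0–2 (9): add — endpoints in different components.
2–5 (12): skip — 2 and 5 already connected.
5–8 (12): add — endpoints in different components.
Edges rejected before the tree was complete: 1.

1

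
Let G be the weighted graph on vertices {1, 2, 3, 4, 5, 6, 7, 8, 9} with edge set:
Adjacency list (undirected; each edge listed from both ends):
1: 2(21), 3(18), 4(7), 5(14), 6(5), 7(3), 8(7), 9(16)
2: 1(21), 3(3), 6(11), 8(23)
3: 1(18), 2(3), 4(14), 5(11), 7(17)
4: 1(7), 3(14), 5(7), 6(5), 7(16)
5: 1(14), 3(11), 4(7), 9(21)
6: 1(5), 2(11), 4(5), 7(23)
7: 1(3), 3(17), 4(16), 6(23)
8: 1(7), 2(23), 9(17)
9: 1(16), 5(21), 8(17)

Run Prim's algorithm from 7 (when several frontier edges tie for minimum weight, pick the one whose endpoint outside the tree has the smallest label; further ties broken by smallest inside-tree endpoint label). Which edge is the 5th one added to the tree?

1-8

Grow the tree from 7 using Prim:
Step 1: cheapest edge leaving the tree is 1–7 (3); add 1.
Step 2: cheapest edge leaving the tree is 1–6 (5); add 6.
Step 3: cheapest edge leaving the tree is 4–6 (5); add 4.
Step 4: cheapest edge leaving the tree is 4–5 (7); add 5.
Step 5: cheapest edge leaving the tree is 1–8 (7); add 8.
Step 6: cheapest edge leaving the tree is 2–6 (11); add 2.
Step 7: cheapest edge leaving the tree is 2–3 (3); add 3.
Step 8: cheapest edge leaving the tree is 1–9 (16); add 9.
The 5th edge added is 1–8.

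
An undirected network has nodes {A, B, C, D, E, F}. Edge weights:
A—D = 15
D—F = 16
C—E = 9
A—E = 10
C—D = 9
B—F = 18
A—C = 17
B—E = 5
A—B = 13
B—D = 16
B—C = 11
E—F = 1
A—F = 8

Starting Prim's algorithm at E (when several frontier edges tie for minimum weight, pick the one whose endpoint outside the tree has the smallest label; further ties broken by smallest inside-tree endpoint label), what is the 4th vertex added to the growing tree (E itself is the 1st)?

Prim's algorithm from E:
Step 1: cheapest edge leaving the tree is E—F (1); add F.
Step 2: cheapest edge leaving the tree is B—E (5); add B.
Step 3: cheapest edge leaving the tree is A—F (8); add A.
Step 4: cheapest edge leaving the tree is C—E (9); add C.
Step 5: cheapest edge leaving the tree is C—D (9); add D.
Vertex order: E, F, B, A, C, D. The 4th vertex is A.

A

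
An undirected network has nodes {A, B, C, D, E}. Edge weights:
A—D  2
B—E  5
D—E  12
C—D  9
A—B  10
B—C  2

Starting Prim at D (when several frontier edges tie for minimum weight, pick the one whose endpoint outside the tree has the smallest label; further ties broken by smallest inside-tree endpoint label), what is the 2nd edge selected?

Prim's algorithm from D:
Step 1: cheapest edge leaving the tree is A—D (2); add A.
Step 2: cheapest edge leaving the tree is C—D (9); add C.
Step 3: cheapest edge leaving the tree is B—C (2); add B.
Step 4: cheapest edge leaving the tree is B—E (5); add E.
The 2nd edge added is C—D.

C-D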